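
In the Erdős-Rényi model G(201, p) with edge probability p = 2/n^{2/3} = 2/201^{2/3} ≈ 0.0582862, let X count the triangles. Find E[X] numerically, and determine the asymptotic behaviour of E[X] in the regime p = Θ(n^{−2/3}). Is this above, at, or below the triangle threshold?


Number of potential triangles: C(201, 3) = 1333300.
Each occurs with probability p³ ≈ (0.0582862)³ ≈ 1.98014901e-04.
By linearity: E[X] = C(201, 3)·p³ ≈ 1333300 · 1.98014901e-04 ≈ 264.013267.
Since α = 2/3 < 1, p = c/n^{2/3} ≫ 1/n is above the triangle threshold p ~ 1/n. Asymptotically E[X] ~ (c³/6)·n^{3(1−α)} = (2³/6)·n^{1} → ∞; triangles are abundant w.h.p.

E[X] ≈ 264.013267; in regime p = Θ(1/n^{2/3}) E[X] diverges (above the triangle threshold p ~ 1/n).


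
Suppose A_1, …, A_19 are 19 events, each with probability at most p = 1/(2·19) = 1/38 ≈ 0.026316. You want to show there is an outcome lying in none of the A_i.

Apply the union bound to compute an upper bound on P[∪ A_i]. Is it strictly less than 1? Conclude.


Union bound: P[∪_{i=1}^{19} A_i] ≤ Σ_i P[A_i] ≤ 19·p = 19·(1/38) = 1/2.
Numerically: 1/2 ≈ 0.500000.
Is 1/2 < 1? YES.
Since P[∪ A_i] ≤ 1/2 < 1, the complement has P[∩ A_i^c] ≥ 1 − 1/2 = 1/2 > 0, so some outcome avoids every A_i.

19·p = 1/2 ≈ 0.500000; existence CERTIFIED by the union bound.


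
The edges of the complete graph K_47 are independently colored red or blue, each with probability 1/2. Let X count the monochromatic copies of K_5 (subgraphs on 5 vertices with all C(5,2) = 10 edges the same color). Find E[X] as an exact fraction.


Let X = Σ_S X_S over the C(47, 5) = 1533939 subsets S of size 5, where X_S = 1 if the K_5 on S is monochromatic.
For a fixed S, the K_5 on S has C(5, 2) = 10 edges. P[all 10 edges red] = (1/2)^10, and likewise for blue, so P[monochromatic] = 2·(1/2)^10 = 2^{1 − 10} = 1/512.
Summing: E[X] = C(47, 5) · 2^{1 − 10} = 1533939 · 1/512 = 1533939/512.
Numerically: E[X] ≈ 2995.97461.

E[X] = C(47,5)·2^(1−C(5,2)) = 1533939/512 ≈ 2995.97461.


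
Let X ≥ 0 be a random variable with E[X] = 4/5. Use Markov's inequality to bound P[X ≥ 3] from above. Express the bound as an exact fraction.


μ = E[X] = 4/5, a = 3.
Markov: P[X ≥ 3] ≤ μ/a = (4/5)/3 = 4/15.
Numerically: ≈ 0.266667.
(Since a = 3 > μ = 0.800000, the bound 4/15 is < 1 and informative.)

P[X ≥ 3] ≤ 4/15 ≈ 0.266667.


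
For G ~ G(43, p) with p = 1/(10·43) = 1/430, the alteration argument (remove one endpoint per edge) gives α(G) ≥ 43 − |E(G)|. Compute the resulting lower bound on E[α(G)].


E[|E(G)|] = C(43, 2)·p = 903 · (1/430) = 21/10.
E[α(G)] ≥ n − E[|E(G)|] = 43 − 21/10 = 409/10.
Numerically: ≈ 40.900000.
(This is only a lower bound; the true E[α(G)] may be larger.)

E[α(G)] ≥ 409/10 ≈ 40.900000.


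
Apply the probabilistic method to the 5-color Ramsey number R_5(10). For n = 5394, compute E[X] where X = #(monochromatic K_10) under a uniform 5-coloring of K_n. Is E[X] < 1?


E[X] = C(5394, 10) · 5^{1 − 45} = 5697982524930156243149785372878 · 5^{−44} = 5697982524930156243149785372878/5684341886080801486968994140625.
As a reduced fraction: E[X] = 5697982524930156243149785372878/5684341886080801486968994140625 ≈ 1.0023997.
Is E[X] < 1? NO.
Since E[X] ≥ 1, the first-moment bound is inconclusive at n = 5394; it does NOT by itself certify R_5(10) > 5394.

E[X] = 5697982524930156243149785372878/5684341886080801486968994140625 ≈ 1.0023997; E[X] ≥ 1; first-moment method inconclusive here.


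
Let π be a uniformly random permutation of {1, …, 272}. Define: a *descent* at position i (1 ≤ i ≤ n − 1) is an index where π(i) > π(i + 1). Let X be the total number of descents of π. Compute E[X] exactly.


Write X = Σ X_I over i = 1, …, 271, with X_I the indicator of one descent.
There are 271 indicators.
For each fixed i, the pair (π(i), π(i+1)) is a uniformly random ordered pair of distinct values from {1, …, 272}; by symmetry P[π(i) > π(i+1)] = 1/2.
By linearity: E[X] = 271 · (1/2) = (272 − 1) · (1/2) = 271/2 ≈ 135.5000.

E[X] = 271/2 = 135.5000.


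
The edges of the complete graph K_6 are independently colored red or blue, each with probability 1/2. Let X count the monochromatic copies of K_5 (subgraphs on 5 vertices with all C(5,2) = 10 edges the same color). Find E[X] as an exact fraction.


Let X = Σ_S X_S over the C(6, 5) = 6 subsets S of size 5, where X_S = 1 if the K_5 on S is monochromatic.
For a fixed S, the K_5 on S has C(5, 2) = 10 edges. P[all 10 edges red] = (1/2)^10, and likewise for blue, so P[monochromatic] = 2·(1/2)^10 = 2^{1 − 10} = 1/512.
By linearity of expectation: E[X] = C(6, 5) · 2^{1 − 10} = 6 · 1/512 = 3/256.
Numerically: E[X] ≈ 0.011719.

E[X] = C(6,5)·2^(1−C(5,2)) = 3/256 ≈ 0.011719.


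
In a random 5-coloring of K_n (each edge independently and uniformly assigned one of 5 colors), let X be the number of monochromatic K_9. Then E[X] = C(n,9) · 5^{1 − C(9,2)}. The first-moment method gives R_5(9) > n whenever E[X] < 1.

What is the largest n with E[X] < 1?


We need C(n, 9) · 5^{1 − 36} < 1, i.e. C(n, 9) < 5^{36 − 1} = 2910383045673370361328125.
Check values of n near the boundary:
  n = 2165: C(2165, 9) = 2832220612024886803272630; 2832220612024886803272630 < 2910383045673370361328125? YES
  n = 2166: C(2166, 9) = 2844037944203015677277940; 2844037944203015677277940 < 2910383045673370361328125? YES
  n = 2167: C(2167, 9) = 2855899084841489792706810; 2855899084841489792706810 < 2910383045673370361328125? YES
  n = 2168: C(2168, 9) = 2867804175977929537095120; 2867804175977929537095120 < 2910383045673370361328125? YES
  n = 2169: C(2169, 9) = 2879753360044504243499683; 2879753360044504243499683 < 2910383045673370361328125? YES
  n = 2170: C(2170, 9) = 2891746779868845075610510; 2891746779868845075610510 < 2910383045673370361328125? YES
  n = 2171: C(2171, 9) = 2903784578674959601827205; 2903784578674959601827205 < 2910383045673370361328125? YES
  n = 2172: C(2172, 9) = 2915866900084148060642020; 2915866900084148060642020 < 2910383045673370361328125? NO
  n = 2173: C(2173, 9) = 2927993888115921319674265; 2927993888115921319674265 < 2910383045673370361328125? NO
The largest n with C(n, 9) < 2910383045673370361328125 is n = 2171 (where E[X] = 580756915734991920365441/582076609134674072265625 ≈ 0.9977). Hence R_5(9) > 2171, i.e. R_5(9) ≥ 2172.

Largest n = 2171; hence R_5(9) > 2171.


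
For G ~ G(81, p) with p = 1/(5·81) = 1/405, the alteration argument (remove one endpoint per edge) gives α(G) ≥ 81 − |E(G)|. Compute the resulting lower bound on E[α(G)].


E[|E(G)|] = C(81, 2)·p = 3240 · (1/405) = 8.
E[α(G)] ≥ n − E[|E(G)|] = 81 − 8 = 73.
Numerically: ≈ 73.000.
(This is only a lower bound; the true E[α(G)] may be larger.)

E[α(G)] ≥ 73 ≈ 73.000.


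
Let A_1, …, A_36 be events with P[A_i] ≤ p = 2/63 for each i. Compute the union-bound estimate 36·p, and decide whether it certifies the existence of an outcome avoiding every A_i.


Union bound: P[∪_{i=1}^{36} A_i] ≤ Σ_i P[A_i] ≤ 36·p = 36·(2/63) = 8/7.
Numerically: 8/7 ≈ 1.142857.
Is 8/7 < 1? NO.
Since the bound 8/7 is ≥ 1, the union bound is uninformative here; it does NOT by itself certify existence.

36·p = 8/7 ≈ 1.142857; existence NOT certified by the union bound.


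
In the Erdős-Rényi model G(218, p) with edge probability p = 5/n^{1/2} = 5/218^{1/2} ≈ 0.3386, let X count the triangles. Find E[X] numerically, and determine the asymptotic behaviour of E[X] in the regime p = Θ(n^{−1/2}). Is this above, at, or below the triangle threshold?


Number of potential triangles: C(218, 3) = 1703016.
Each occurs with probability p³ ≈ (0.3386)³ ≈ 3.883518e-02.
By linearity: E[X] = C(218, 3)·p³ ≈ 1703016 · 3.883518e-02 ≈ 66136.9253.
Since α = 1/2 < 1, p = c/n^{1/2} ≫ 1/n is above the triangle threshold p ~ 1/n. Asymptotically E[X] ~ (c³/6)·n^{3(1−α)} = (5³/6)·n^{1.5} → ∞; triangles are abundant w.h.p.

E[X] ≈ 66136.9253; in regime p = Θ(1/n^{1/2}) E[X] diverges (above the triangle threshold p ~ 1/n).


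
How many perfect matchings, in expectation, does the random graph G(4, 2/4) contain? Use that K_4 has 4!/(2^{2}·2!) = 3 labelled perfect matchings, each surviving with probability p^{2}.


K_4 has 4!/(2^{2}·2!) = 3 labelled perfect matchings.
For each such perfect matching H, let X_H = 1 if all 2 edges of H are present in G. Then P[X_H = 1] = p^{2} = (1/2)^{2} = 1/4.
By linearity: E[X] = Σ_H E[X_H] = 3 · p^{2} = 3 · 1/4 = 3/4.
Numerically: E[X] ≈ 0.75.

E[X] = 3 · (1/2)^{2} = 3/4 ≈ 0.75.


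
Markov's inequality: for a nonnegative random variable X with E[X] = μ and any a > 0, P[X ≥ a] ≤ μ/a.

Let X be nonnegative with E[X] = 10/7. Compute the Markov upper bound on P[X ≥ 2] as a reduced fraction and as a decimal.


μ = E[X] = 10/7, a = 2.
Markov: P[X ≥ 2] ≤ μ/a = (10/7)/2 = 5/7.
Numerically: ≈ 0.714.
(Since a = 2 > μ = 1.429, the bound 5/7 is < 1 and informative.)

P[X ≥ 2] ≤ 5/7 ≈ 0.714.


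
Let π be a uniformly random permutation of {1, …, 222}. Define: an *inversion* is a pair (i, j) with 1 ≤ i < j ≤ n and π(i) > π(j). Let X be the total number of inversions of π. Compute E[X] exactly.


Write X = Σ X_I over the C(222, 2) = 24531 pairs i < j, with X_I the indicator of one inversion.
There are 24531 indicators.
For each fixed pair i < j, the values π(i) and π(j) are two distinct elements of {1, …, 222} in uniformly random order; by symmetry P[π(i) > π(j)] = 1/2.
By linearity: E[X] = 24531 · (1/2) = C(222, 2) · (1/2) = 24531/2 = 24531/2 ≈ 12265.50000.

E[X] = 24531/2 = 12265.50000.


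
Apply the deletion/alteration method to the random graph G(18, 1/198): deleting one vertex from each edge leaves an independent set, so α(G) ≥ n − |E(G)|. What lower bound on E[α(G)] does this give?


E[|E(G)|] = C(18, 2)·p = 153 · (1/198) = 17/22.
E[α(G)] ≥ n − E[|E(G)|] = 18 − 17/22 = 379/22.
Numerically: ≈ 17.22727.
(This is only a lower bound; the true E[α(G)] may be larger.)

E[α(G)] ≥ 379/22 ≈ 17.22727.


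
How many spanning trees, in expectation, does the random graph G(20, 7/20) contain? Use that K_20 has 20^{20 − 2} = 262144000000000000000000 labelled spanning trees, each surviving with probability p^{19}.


K_20 has 20^{20 − 2} = 262144000000000000000000 labelled spanning trees.
For each such spanning tree H, let X_H = 1 if all 19 edges of H are present in G. Then P[X_H = 1] = p^{19} = (7/20)^{19} = 11398895185373143/5242880000000000000000000.
Summing the indicators: E[X] = Σ_H E[X_H] = 262144000000000000000000 · p^{19} = 262144000000000000000000 · 11398895185373143/5242880000000000000000000 = 11398895185373143/20.
Numerically: E[X] ≈ 5.699e+14.

E[X] = 262144000000000000000000 · (7/20)^{19} = 11398895185373143/20 ≈ 5.699e+14.


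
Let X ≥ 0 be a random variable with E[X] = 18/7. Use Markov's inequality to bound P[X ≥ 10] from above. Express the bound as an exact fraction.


μ = E[X] = 18/7, a = 10.
Markov: P[X ≥ 10] ≤ μ/a = (18/7)/10 = 9/35.
Numerically: ≈ 0.25714.
(Since a = 10 > μ = 2.57143, the bound 9/35 is < 1 and informative.)

P[X ≥ 10] ≤ 9/35 ≈ 0.25714.


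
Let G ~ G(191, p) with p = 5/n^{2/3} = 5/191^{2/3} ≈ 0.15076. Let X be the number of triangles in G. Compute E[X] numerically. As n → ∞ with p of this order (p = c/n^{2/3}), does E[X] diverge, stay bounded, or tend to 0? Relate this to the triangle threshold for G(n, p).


Number of potential triangles: C(191, 3) = 1143135.
Each occurs with probability p³ ≈ (0.15076)³ ≈ 3.4264412e-03.
By linearity: E[X] = C(191, 3)·p³ ≈ 1143135 · 3.4264412e-03 ≈ 3916.88482.
Since α = 2/3 < 1, p = c/n^{2/3} ≫ 1/n is above the triangle threshold p ~ 1/n. Asymptotically E[X] ~ (c³/6)·n^{3(1−α)} = (5³/6)·n^{1} → ∞; triangles are abundant w.h.p.

E[X] ≈ 3916.88482; in regime p = Θ(1/n^{2/3}) E[X] diverges (above the triangle threshold p ~ 1/n).


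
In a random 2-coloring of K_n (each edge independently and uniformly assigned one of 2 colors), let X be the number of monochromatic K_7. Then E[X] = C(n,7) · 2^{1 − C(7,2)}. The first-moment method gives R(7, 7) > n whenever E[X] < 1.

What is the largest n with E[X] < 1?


We need C(n, 7) · 2^{1 − 21} < 1, i.e. C(n, 7) < 2^{21 − 1} = 1048576.
Check values of n near the boundary:
  n = 26: C(26, 7) = 657800; 657800 < 1048576? YES
  n = 27: C(27, 7) = 888030; 888030 < 1048576? YES
  n = 28: C(28, 7) = 1184040; 1184040 < 1048576? NO
The largest n with C(n, 7) < 1048576 is n = 27 (where E[X] = 444015/524288 ≈ 0.84689). Hence R(7, 7) > 27, i.e. R(7, 7) ≥ 28.

Largest n = 27; hence R(7, 7) > 27.


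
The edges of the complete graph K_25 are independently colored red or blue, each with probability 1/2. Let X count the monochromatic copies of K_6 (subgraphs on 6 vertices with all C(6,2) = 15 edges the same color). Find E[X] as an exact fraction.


Let X = Σ_S X_S over the C(25, 6) = 177100 subsets S of size 6, where X_S = 1 if the K_6 on S is monochromatic.
For a fixed S, the K_6 on S has C(6, 2) = 15 edges. P[all 15 edges red] = (1/2)^15, and likewise for blue, so P[monochromatic] = 2·(1/2)^15 = 2^{1 − 15} = 1/16384.
Summing: E[X] = C(25, 6) · 2^{1 − 15} = 177100 · 1/16384 = 44275/4096.
Numerically: E[X] ≈ 10.809326.

E[X] = C(25,6)·2^(1−C(6,2)) = 44275/4096 ≈ 10.809326.


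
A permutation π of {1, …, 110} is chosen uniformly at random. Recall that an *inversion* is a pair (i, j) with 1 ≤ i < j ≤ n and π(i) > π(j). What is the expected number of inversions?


Write X = Σ X_I over the C(110, 2) = 5995 pairs i < j, with X_I the indicator of one inversion.
There are 5995 indicators.
For each fixed pair i < j, the values π(i) and π(j) are two distinct elements of {1, …, 110} in uniformly random order; by symmetry P[π(i) > π(j)] = 1/2.
By linearity: E[X] = 5995 · (1/2) = C(110, 2) · (1/2) = 5995/2 = 5995/2 ≈ 2997.500000.

E[X] = 5995/2 = 2997.500000.


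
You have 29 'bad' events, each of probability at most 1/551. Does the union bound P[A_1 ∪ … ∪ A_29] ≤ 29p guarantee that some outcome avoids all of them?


Union bound: P[∪_{i=1}^{29} A_i] ≤ Σ_i P[A_i] ≤ 29·p = 29·(1/551) = 1/19.
Numerically: 1/19 ≈ 0.0526316.
Is 1/19 < 1? YES.
Since P[∪ A_i] ≤ 1/19 < 1, the complement has P[∩ A_i^c] ≥ 1 − 1/19 = 18/19 > 0, so some outcome avoids every A_i.

29·p = 1/19 ≈ 0.0526316; existence CERTIFIED by the union bound.


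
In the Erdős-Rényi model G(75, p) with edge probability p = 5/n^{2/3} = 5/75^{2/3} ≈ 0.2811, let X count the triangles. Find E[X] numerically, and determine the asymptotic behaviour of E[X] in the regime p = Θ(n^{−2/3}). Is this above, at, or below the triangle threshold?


Number of potential triangles: C(75, 3) = 67525.
Each occurs with probability p³ ≈ (0.2811)³ ≈ 2.222222e-02.
By linearity: E[X] = C(75, 3)·p³ ≈ 67525 · 2.222222e-02 ≈ 1500.5556.
Since α = 2/3 < 1, p = c/n^{2/3} ≫ 1/n is above the triangle threshold p ~ 1/n. Asymptotically E[X] ~ (c³/6)·n^{3(1−α)} = (5³/6)·n^{1} → ∞; triangles are abundant w.h.p.

E[X] ≈ 1500.5556; in regime p = Θ(1/n^{2/3}) E[X] diverges (above the triangle threshold p ~ 1/n).


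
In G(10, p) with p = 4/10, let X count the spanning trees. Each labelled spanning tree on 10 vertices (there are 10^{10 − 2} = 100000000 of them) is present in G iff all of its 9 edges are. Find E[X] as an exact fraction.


K_10 has 10^{10 − 2} = 100000000 labelled spanning trees.
For each such spanning tree H, let X_H = 1 if all 9 edges of H are present in G. Then P[X_H = 1] = p^{9} = (2/5)^{9} = 512/1953125.
By linearity of expectation: E[X] = Σ_H E[X_H] = 100000000 · p^{9} = 100000000 · 512/1953125 = 131072/5.
Numerically: E[X] ≈ 2.62e+04.

E[X] = 100000000 · (2/5)^{9} = 131072/5 ≈ 2.62e+04.


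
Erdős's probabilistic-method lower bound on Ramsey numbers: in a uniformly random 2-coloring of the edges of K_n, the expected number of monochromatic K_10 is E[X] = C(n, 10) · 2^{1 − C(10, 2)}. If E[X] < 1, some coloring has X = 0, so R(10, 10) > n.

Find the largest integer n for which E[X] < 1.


We need C(n, 10) · 2^{1 − 45} < 1, i.e. C(n, 10) < 2^{45 − 1} = 17592186044416.
Check values of n near the boundary:
  n = 98: C(98, 10) = 14005614014756; 14005614014756 < 17592186044416? YES
  n = 99: C(99, 10) = 15579278510796; 15579278510796 < 17592186044416? YES
  n = 100: C(100, 10) = 17310309456440; 17310309456440 < 17592186044416? YES
  n = 101: C(101, 10) = 19212541264840; 19212541264840 < 17592186044416? NO
The largest n with C(n, 10) < 17592186044416 is n = 100 (where E[X] = 2163788682055/2199023255552 ≈ 0.98398). Hence R(10, 10) > 100, i.e. R(10, 10) ≥ 101.

Largest n = 100; hence R(10, 10) > 100.


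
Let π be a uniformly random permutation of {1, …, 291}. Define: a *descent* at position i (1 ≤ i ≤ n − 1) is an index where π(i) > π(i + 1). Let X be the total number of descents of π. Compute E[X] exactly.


Write X = Σ X_I over i = 1, …, 290, with X_I the indicator of one descent.
There are 290 indicators.
For each fixed i, the pair (π(i), π(i+1)) is a uniformly random ordered pair of distinct values from {1, …, 291}; by symmetry P[π(i) > π(i+1)] = 1/2.
By linearity: E[X] = 290 · (1/2) = (291 − 1) · (1/2) = 145 ≈ 145.000000.

E[X] = 145 = 145.000000.


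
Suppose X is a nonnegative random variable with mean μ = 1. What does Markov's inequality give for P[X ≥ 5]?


μ = E[X] = 1, a = 5.
Markov: P[X ≥ 5] ≤ μ/a = (1)/5 = 1/5.
Numerically: ≈ 0.200.
(Since a = 5 > μ = 1.000, the bound 1/5 is < 1 and informative.)

P[X ≥ 5] ≤ 1/5 ≈ 0.200.


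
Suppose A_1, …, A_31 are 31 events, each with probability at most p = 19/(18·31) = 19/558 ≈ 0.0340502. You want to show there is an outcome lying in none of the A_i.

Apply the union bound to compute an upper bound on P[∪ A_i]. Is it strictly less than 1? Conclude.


Union bound: P[∪_{i=1}^{31} A_i] ≤ Σ_i P[A_i] ≤ 31·p = 31·(19/558) = 19/18.
Numerically: 19/18 ≈ 1.0555556.
Is 19/18 < 1? NO.
Since the bound 19/18 is ≥ 1, the union bound is uninformative here; it does NOT by itself certify existence.

31·p = 19/18 ≈ 1.0555556; existence NOT certified by the union bound.


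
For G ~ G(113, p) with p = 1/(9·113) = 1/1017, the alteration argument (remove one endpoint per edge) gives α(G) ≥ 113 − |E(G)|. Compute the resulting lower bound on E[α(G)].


E[|E(G)|] = C(113, 2)·p = 6328 · (1/1017) = 56/9.
E[α(G)] ≥ n − E[|E(G)|] = 113 − 56/9 = 961/9.
Numerically: ≈ 106.777778.
(This is only a lower bound; the true E[α(G)] may be larger.)

E[α(G)] ≥ 961/9 ≈ 106.777778.


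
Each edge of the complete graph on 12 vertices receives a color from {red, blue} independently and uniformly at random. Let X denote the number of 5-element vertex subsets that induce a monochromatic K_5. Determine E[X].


Let X = Σ_S X_S over the C(12, 5) = 792 subsets S of size 5, where X_S = 1 if the K_5 on S is monochromatic.
For a fixed S, the K_5 on S has C(5, 2) = 10 edges. P[all 10 edges red] = (1/2)^10, and likewise for blue, so P[monochromatic] = 2·(1/2)^10 = 2^{1 − 10} = 1/512.
Summing: E[X] = C(12, 5) · 2^{1 − 10} = 792 · 1/512 = 99/64.
Numerically: E[X] ≈ 1.546875.

E[X] = C(12,5)·2^(1−C(5,2)) = 99/64 ≈ 1.546875.


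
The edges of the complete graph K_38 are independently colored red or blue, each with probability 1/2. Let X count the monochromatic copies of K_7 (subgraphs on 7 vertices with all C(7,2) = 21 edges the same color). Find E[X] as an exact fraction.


Let X = Σ_S X_S over the C(38, 7) = 12620256 subsets S of size 7, where X_S = 1 if the K_7 on S is monochromatic.
For a fixed S, the K_7 on S has C(7, 2) = 21 edges. P[all 21 edges red] = (1/2)^21, and likewise for blue, so P[monochromatic] = 2·(1/2)^21 = 2^{1 − 21} = 1/1048576.
By linearity of expectation: E[X] = C(38, 7) · 2^{1 − 21} = 12620256 · 1/1048576 = 394383/32768.
Numerically: E[X] ≈ 12.036.

E[X] = C(38,7)·2^(1−C(7,2)) = 394383/32768 ≈ 12.036.


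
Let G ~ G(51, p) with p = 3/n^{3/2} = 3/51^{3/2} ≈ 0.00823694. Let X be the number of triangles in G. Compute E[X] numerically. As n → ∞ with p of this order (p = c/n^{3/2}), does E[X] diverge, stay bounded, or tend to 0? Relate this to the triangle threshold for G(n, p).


Number of potential triangles: C(51, 3) = 20825.
Each occurs with probability p³ ≈ (0.00823694)³ ≈ 5.58853496e-07.
By linearity: E[X] = C(51, 3)·p³ ≈ 20825 · 5.58853496e-07 ≈ 0.011638.
Since α = 3/2 > 1, p = c/n^{3/2} = o(1/n) is below the triangle threshold p ~ 1/n. Asymptotically E[X] ~ (c³/6)·n^{3(1−α)} = (3³/6)·n^{-1.5} → 0, so by Markov's inequality G has no triangles w.h.p.

E[X] ≈ 0.011638; in regime p = Θ(1/n^{3/2}) E[X] tends to 0 (below the triangle threshold p ~ 1/n).


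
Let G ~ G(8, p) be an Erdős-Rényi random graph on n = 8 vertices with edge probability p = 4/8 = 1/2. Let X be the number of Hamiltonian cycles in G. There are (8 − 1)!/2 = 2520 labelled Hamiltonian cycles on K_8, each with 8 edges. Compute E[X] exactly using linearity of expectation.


K_8 has (8 − 1)!/2 = 2520 labelled Hamiltonian cycles.
For each such Hamiltonian cycle H, let X_H = 1 if all 8 edges of H are present in G. Then P[X_H = 1] = p^{8} = (1/2)^{8} = 1/256.
Summing the indicators: E[X] = Σ_H E[X_H] = 2520 · p^{8} = 2520 · 1/256 = 315/32.
Numerically: E[X] ≈ 9.84375.

E[X] = 2520 · (1/2)^{8} = 315/32 ≈ 9.84375.


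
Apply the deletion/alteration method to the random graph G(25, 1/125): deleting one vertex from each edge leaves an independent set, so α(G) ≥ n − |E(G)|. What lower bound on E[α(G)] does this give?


E[|E(G)|] = C(25, 2)·p = 300 · (1/125) = 12/5.
E[α(G)] ≥ n − E[|E(G)|] = 25 − 12/5 = 113/5.
Numerically: ≈ 22.600.
(This is only a lower bound; the true E[α(G)] may be larger.)

E[α(G)] ≥ 113/5 ≈ 22.600.


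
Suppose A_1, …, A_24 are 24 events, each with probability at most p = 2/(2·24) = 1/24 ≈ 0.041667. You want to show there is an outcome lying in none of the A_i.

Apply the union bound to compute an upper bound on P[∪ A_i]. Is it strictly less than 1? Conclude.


Union bound: P[∪_{i=1}^{24} A_i] ≤ Σ_i P[A_i] ≤ 24·p = 24·(1/24) = 1.
Numerically: 1 ≈ 1.000000.
Is 1 < 1? NO.
Since the bound 1 is ≥ 1, the union bound is uninformative here; it does NOT by itself certify existence.

24·p = 1 ≈ 1.000000; existence NOT certified by the union bound.


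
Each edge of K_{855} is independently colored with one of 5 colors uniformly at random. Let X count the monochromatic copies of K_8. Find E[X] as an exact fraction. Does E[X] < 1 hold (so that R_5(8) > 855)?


E[X] = C(855, 8) · 5^{1 − 28} = 6854000254398702450 · 5^{−27} = 6854000254398702450/7450580596923828125.
As a reduced fraction: E[X] = 274160010175948098/298023223876953125 ≈ 0.9199283.
Is E[X] < 1? YES.
Since E[X] < 1, there exists a 5-coloring of K_{855} with no monochromatic K_8; hence R_5(8) > 855.

E[X] = 274160010175948098/298023223876953125 ≈ 0.9199283; E[X] < 1, so R_5(8) > 855.


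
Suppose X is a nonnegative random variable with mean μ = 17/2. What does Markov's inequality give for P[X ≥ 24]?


μ = E[X] = 17/2, a = 24.
Markov: P[X ≥ 24] ≤ μ/a = (17/2)/24 = 17/48.
Numerically: ≈ 0.354.
(Since a = 24 > μ = 8.500, the bound 17/48 is < 1 and informative.)

P[X ≥ 24] ≤ 17/48 ≈ 0.354.


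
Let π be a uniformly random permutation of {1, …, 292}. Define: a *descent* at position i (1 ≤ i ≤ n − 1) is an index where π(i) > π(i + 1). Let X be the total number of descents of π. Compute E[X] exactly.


Write X = Σ X_I over i = 1, …, 291, with X_I the indicator of one descent.
There are 291 indicators.
For each fixed i, the pair (π(i), π(i+1)) is a uniformly random ordered pair of distinct values from {1, …, 292}; by symmetry P[π(i) > π(i+1)] = 1/2.
By linearity: E[X] = 291 · (1/2) = (292 − 1) · (1/2) = 291/2 ≈ 145.500000.

E[X] = 291/2 = 145.500000.


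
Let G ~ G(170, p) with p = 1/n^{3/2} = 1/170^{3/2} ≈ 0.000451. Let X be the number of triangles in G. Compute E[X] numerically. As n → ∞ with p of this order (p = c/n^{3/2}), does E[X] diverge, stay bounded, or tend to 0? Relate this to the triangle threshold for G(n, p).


Number of potential triangles: C(170, 3) = 804440.
Each occurs with probability p³ ≈ (0.000451)³ ≈ 9.18290e-11.
By linearity: E[X] = C(170, 3)·p³ ≈ 804440 · 9.18290e-11 ≈ 0.000.
Since α = 3/2 > 1, p = c/n^{3/2} = o(1/n) is below the triangle threshold p ~ 1/n. Asymptotically E[X] ~ (c³/6)·n^{3(1−α)} = (1³/6)·n^{-1.5} → 0, so by Markov's inequality G has no triangles w.h.p.

E[X] ≈ 0.000; in regime p = Θ(1/n^{3/2}) E[X] tends to 0 (below the triangle threshold p ~ 1/n).


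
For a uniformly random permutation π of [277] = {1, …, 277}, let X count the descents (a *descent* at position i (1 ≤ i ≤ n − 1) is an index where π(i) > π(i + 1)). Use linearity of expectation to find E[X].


Write X = Σ X_I over i = 1, …, 276, with X_I the indicator of one descent.
There are 276 indicators.
For each fixed i, the pair (π(i), π(i+1)) is a uniformly random ordered pair of distinct values from {1, …, 277}; by symmetry P[π(i) > π(i+1)] = 1/2.
By linearity: E[X] = 276 · (1/2) = (277 − 1) · (1/2) = 138 ≈ 138.000000.

E[X] = 138 = 138.000000.


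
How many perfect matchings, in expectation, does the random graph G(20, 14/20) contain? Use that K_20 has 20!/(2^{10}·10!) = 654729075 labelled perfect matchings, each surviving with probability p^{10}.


K_20 has 20!/(2^{10}·10!) = 654729075 labelled perfect matchings.
For each such perfect matching H, let X_H = 1 if all 10 edges of H are present in G. Then P[X_H = 1] = p^{10} = (7/10)^{10} = 282475249/10000000000.
By linearity: E[X] = Σ_H E[X_H] = 654729075 · p^{10} = 654729075 · 282475249/10000000000 = 7397790339526587/400000000.
Numerically: E[X] ≈ 1.8494e+07.

E[X] = 654729075 · (7/10)^{10} = 7397790339526587/400000000 ≈ 1.8494e+07.


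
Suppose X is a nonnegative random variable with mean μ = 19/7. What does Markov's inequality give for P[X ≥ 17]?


μ = E[X] = 19/7, a = 17.
Markov: P[X ≥ 17] ≤ μ/a = (19/7)/17 = 19/119.
Numerically: ≈ 0.159664.
(Since a = 17 > μ = 2.714286, the bound 19/119 is < 1 and informative.)

P[X ≥ 17] ≤ 19/119 ≈ 0.159664.


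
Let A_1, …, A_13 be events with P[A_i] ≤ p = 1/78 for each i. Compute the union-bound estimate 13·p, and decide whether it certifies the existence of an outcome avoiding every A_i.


Union bound: P[∪_{i=1}^{13} A_i] ≤ Σ_i P[A_i] ≤ 13·p = 13·(1/78) = 1/6.
Numerically: 1/6 ≈ 0.16667.
Is 1/6 < 1? YES.
Since P[∪ A_i] ≤ 1/6 < 1, the complement has P[∩ A_i^c] ≥ 1 − 1/6 = 5/6 > 0, so some outcome avoids every A_i.

13·p = 1/6 ≈ 0.16667; existence CERTIFIED by the union bound.


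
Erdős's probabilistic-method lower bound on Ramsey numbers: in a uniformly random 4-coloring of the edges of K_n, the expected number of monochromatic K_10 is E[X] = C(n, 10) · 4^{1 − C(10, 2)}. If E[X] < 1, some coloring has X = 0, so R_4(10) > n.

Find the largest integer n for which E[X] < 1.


We need C(n, 10) · 4^{1 − 45} < 1, i.e. C(n, 10) < 4^{45 − 1} = 309485009821345068724781056.
Check values of n near the boundary:
  n = 2020: C(2020, 10) = 304832018578739931133653656; 304832018578739931133653656 < 309485009821345068724781056? YES
  n = 2021: C(2021, 10) = 306347841644770462864800616; 306347841644770462864800616 < 309485009821345068724781056? YES
  n = 2022: C(2022, 10) = 307870445231474093395937796; 307870445231474093395937796 < 309485009821345068724781056? YES
  n = 2023: C(2023, 10) = 309399856285778485315440716; 309399856285778485315440716 < 309485009821345068724781056? YES
  n = 2024: C(2024, 10) = 310936101848269937576192656; 310936101848269937576192656 < 309485009821345068724781056? NO
  n = 2025: C(2025, 10) = 312479209053472269772600560; 312479209053472269772600560 < 309485009821345068724781056? NO
The largest n with C(n, 10) < 309485009821345068724781056 is n = 2023 (where E[X] = 77349964071444621328860179/77371252455336267181195264 ≈ 0.99972). Hence R_4(10) > 2023, i.e. R_4(10) ≥ 2024.

Largest n = 2023; hence R_4(10) > 2023.


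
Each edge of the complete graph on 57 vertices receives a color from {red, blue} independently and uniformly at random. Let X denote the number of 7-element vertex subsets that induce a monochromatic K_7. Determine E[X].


Let X = Σ_S X_S over the C(57, 7) = 264385836 subsets S of size 7, where X_S = 1 if the K_7 on S is monochromatic.
For a fixed S, the K_7 on S has C(7, 2) = 21 edges. P[all 21 edges red] = (1/2)^21, and likewise for blue, so P[monochromatic] = 2·(1/2)^21 = 2^{1 − 21} = 1/1048576.
By linearity of expectation: E[X] = C(57, 7) · 2^{1 − 21} = 264385836 · 1/1048576 = 66096459/262144.
Numerically: E[X] ≈ 252.138.

E[X] = C(57,7)·2^(1−C(7,2)) = 66096459/262144 ≈ 252.138.


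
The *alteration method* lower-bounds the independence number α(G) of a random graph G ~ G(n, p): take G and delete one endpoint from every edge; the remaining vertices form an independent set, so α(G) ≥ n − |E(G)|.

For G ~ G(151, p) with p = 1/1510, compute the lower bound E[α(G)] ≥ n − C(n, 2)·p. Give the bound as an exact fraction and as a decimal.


E[|E(G)|] = C(151, 2)·p = 11325 · (1/1510) = 15/2.
E[α(G)] ≥ n − E[|E(G)|] = 151 − 15/2 = 287/2.
Numerically: ≈ 143.5000.
(This is only a lower bound; the true E[α(G)] may be larger.)

E[α(G)] ≥ 287/2 ≈ 143.5000.


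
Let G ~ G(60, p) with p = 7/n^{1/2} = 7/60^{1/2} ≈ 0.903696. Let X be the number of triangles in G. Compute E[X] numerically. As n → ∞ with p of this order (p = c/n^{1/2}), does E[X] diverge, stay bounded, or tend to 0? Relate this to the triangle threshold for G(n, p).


Number of potential triangles: C(60, 3) = 34220.
Each occurs with probability p³ ≈ (0.903696)³ ≈ 7.38018493e-01.
By linearity: E[X] = C(60, 3)·p³ ≈ 34220 · 7.38018493e-01 ≈ 25254.992837.
Since α = 1/2 < 1, p = c/n^{1/2} ≫ 1/n is above the triangle threshold p ~ 1/n. Asymptotically E[X] ~ (c³/6)·n^{3(1−α)} = (7³/6)·n^{1.5} → ∞; triangles are abundant w.h.p.

E[X] ≈ 25254.992837; in regime p = Θ(1/n^{1/2}) E[X] diverges (above the triangle threshold p ~ 1/n).


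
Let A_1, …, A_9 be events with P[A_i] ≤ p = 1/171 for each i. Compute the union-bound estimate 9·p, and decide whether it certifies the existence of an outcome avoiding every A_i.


Union bound: P[∪_{i=1}^{9} A_i] ≤ Σ_i P[A_i] ≤ 9·p = 9·(1/171) = 1/19.
Numerically: 1/19 ≈ 0.0526316.
Is 1/19 < 1? YES.
Since P[∪ A_i] ≤ 1/19 < 1, the complement has P[∩ A_i^c] ≥ 1 − 1/19 = 18/19 > 0, so some outcome avoids every A_i.

9·p = 1/19 ≈ 0.0526316; existence CERTIFIED by the union bound.


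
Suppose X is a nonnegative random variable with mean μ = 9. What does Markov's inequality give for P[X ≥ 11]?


μ = E[X] = 9, a = 11.
Markov: P[X ≥ 11] ≤ μ/a = (9)/11 = 9/11.
Numerically: ≈ 0.81818.
(Since a = 11 > μ = 9.00000, the bound 9/11 is < 1 and informative.)

P[X ≥ 11] ≤ 9/11 ≈ 0.81818.


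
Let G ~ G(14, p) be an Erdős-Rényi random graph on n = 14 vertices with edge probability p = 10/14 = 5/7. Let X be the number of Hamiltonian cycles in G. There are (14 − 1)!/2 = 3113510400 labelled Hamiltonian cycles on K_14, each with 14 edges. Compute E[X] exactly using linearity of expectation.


K_14 has (14 − 1)!/2 = 3113510400 labelled Hamiltonian cycles.
For each such Hamiltonian cycle H, let X_H = 1 if all 14 edges of H are present in G. Then P[X_H = 1] = p^{14} = (5/7)^{14} = 6103515625/678223072849.
Summing the indicators: E[X] = Σ_H E[X_H] = 3113510400 · p^{14} = 3113510400 · 6103515625/678223072849 = 2714765625000000000/96889010407.
Numerically: E[X] ≈ 2.8e+07.

E[X] = 3113510400 · (5/7)^{14} = 2714765625000000000/96889010407 ≈ 2.8e+07.


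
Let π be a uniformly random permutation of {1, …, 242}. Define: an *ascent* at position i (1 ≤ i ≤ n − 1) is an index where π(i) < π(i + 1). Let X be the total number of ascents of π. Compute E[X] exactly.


Write X = Σ X_I over i = 1, …, 241, with X_I the indicator of one ascent.
There are 241 indicators.
For each fixed i, the pair (π(i), π(i+1)) is a uniformly random ordered pair of distinct values from {1, …, 242}; by symmetry P[π(i) < π(i+1)] = 1/2.
By linearity: E[X] = 241 · (1/2) = (242 − 1) · (1/2) = 241/2 ≈ 120.50000.

E[X] = 241/2 = 120.50000.


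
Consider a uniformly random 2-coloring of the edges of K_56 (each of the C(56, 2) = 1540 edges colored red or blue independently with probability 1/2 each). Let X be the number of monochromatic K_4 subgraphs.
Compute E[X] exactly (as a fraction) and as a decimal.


Let X = Σ_S X_S over the C(56, 4) = 367290 subsets S of size 4, where X_S = 1 if the K_4 on S is monochromatic.
For a fixed S, the K_4 on S has C(4, 2) = 6 edges. P[all 6 edges red] = (1/2)^6, and likewise for blue, so P[monochromatic] = 2·(1/2)^6 = 2^{1 − 6} = 1/32.
By linearity of expectation: E[X] = C(56, 4) · 2^{1 − 6} = 367290 · 1/32 = 183645/16.
Numerically: E[X] ≈ 11477.812500.

E[X] = C(56,4)·2^(1−C(4,2)) = 183645/16 ≈ 11477.812500.


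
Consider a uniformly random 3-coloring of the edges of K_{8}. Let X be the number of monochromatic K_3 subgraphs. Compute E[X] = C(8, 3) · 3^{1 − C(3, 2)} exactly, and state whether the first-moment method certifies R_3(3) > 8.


E[X] = C(8, 3) · 3^{1 − 3} = 56 · 3^{−2} = 56/9.
As a reduced fraction: E[X] = 56/9 ≈ 6.22222.
Is E[X] < 1? NO.
Since E[X] ≥ 1, the first-moment bound is inconclusive at n = 8; it does NOT by itself certify R_3(3) > 8.

E[X] = 56/9 ≈ 6.22222; E[X] ≥ 1; first-moment method inconclusive here.


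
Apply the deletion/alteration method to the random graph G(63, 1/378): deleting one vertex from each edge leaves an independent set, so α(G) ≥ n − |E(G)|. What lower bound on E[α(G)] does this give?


E[|E(G)|] = C(63, 2)·p = 1953 · (1/378) = 31/6.
E[α(G)] ≥ n − E[|E(G)|] = 63 − 31/6 = 347/6.
Numerically: ≈ 57.833.
(This is only a lower bound; the true E[α(G)] may be larger.)

E[α(G)] ≥ 347/6 ≈ 57.833.


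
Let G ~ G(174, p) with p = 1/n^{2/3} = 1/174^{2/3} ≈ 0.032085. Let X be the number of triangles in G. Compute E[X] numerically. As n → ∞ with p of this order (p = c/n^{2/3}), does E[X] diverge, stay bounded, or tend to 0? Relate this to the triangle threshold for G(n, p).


Number of potential triangles: C(174, 3) = 862924.
Each occurs with probability p³ ≈ (0.032085)³ ≈ 3.3029462e-05.
By linearity: E[X] = C(174, 3)·p³ ≈ 862924 · 3.3029462e-05 ≈ 28.50192.
Since α = 2/3 < 1, p = c/n^{2/3} ≫ 1/n is above the triangle threshold p ~ 1/n. Asymptotically E[X] ~ (c³/6)·n^{3(1−α)} = (1³/6)·n^{1} → ∞; triangles are abundant w.h.p.

E[X] ≈ 28.50192; in regime p = Θ(1/n^{2/3}) E[X] diverges (above the triangle threshold p ~ 1/n).


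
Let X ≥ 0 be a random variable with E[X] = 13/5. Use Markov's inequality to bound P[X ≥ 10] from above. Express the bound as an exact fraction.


μ = E[X] = 13/5, a = 10.
Markov: P[X ≥ 10] ≤ μ/a = (13/5)/10 = 13/50.
Numerically: ≈ 0.26000.
(Since a = 10 > μ = 2.60000, the bound 13/50 is < 1 and informative.)

P[X ≥ 10] ≤ 13/50 ≈ 0.26000.


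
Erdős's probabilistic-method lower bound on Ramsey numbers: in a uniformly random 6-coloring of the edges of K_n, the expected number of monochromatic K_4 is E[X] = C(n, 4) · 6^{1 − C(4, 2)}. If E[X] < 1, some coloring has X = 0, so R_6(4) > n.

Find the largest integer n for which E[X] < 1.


We need C(n, 4) · 6^{1 − 6} < 1, i.e. C(n, 4) < 6^{6 − 1} = 7776.
Check values of n near the boundary:
  n = 20: C(20, 4) = 4845; 4845 < 7776? YES
  n = 21: C(21, 4) = 5985; 5985 < 7776? YES
  n = 22: C(22, 4) = 7315; 7315 < 7776? YES
  n = 23: C(23, 4) = 8855; 8855 < 7776? NO
  n = 24: C(24, 4) = 10626; 10626 < 7776? NO
  n = 25: C(25, 4) = 12650; 12650 < 7776? NO
The largest n with C(n, 4) < 7776 is n = 22 (where E[X] = 7315/7776 ≈ 0.940715). Hence R_6(4) > 22, i.e. R_6(4) ≥ 23.

Largest n = 22; hence R_6(4) > 22.


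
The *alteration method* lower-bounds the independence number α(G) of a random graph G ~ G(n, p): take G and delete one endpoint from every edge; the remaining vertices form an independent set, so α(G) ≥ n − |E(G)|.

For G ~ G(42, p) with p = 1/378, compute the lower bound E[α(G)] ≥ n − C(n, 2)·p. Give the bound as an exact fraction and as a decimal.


E[|E(G)|] = C(42, 2)·p = 861 · (1/378) = 41/18.
E[α(G)] ≥ n − E[|E(G)|] = 42 − 41/18 = 715/18.
Numerically: ≈ 39.722.
(This is only a lower bound; the true E[α(G)] may be larger.)

E[α(G)] ≥ 715/18 ≈ 39.722.


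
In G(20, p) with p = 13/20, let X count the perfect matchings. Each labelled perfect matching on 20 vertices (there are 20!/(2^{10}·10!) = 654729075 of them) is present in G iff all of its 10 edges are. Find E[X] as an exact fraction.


K_20 has 20!/(2^{10}·10!) = 654729075 labelled perfect matchings.
For each such perfect matching H, let X_H = 1 if all 10 edges of H are present in G. Then P[X_H = 1] = p^{10} = (13/20)^{10} = 137858491849/10240000000000.
By linearity of expectation: E[X] = Σ_H E[X_H] = 654729075 · p^{10} = 654729075 · 137858491849/10240000000000 = 3610398513967632387/409600000000.
Numerically: E[X] ≈ 8.8144e+06.

E[X] = 654729075 · (13/20)^{10} = 3610398513967632387/409600000000 ≈ 8.8144e+06.


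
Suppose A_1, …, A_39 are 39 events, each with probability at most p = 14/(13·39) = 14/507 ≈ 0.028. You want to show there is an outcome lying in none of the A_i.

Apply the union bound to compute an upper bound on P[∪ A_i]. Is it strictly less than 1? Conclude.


Union bound: P[∪_{i=1}^{39} A_i] ≤ Σ_i P[A_i] ≤ 39·p = 39·(14/507) = 14/13.
Numerically: 14/13 ≈ 1.077.
Is 14/13 < 1? NO.
Since the bound 14/13 is ≥ 1, the union bound is uninformative here; it does NOT by itself certify existence.

39·p = 14/13 ≈ 1.077; existence NOT certified by the union bound.


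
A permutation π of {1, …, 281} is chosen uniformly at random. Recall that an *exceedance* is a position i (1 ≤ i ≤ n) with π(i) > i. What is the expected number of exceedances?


Write X = Σ_{i=1}^{281} X_i, where X_i = 1_{π(i) > i}.
For each fixed i, π(i) is uniform over {1, …, 281} (marginal of a uniform permutation), so P[π(i) > i] = (n − i)/n. Summing: Σ_{i=1}^{281} (n − i)/n = (0 + 1 + … + 280)/281 = 281(281 − 1)/(2·281) = (281 − 1)/2.
Hence E[X] = Σ_{i=1}^{281} (281 − i)/281 = 140 ≈ 140.0000.

E[X] = 140 = 140.0000.


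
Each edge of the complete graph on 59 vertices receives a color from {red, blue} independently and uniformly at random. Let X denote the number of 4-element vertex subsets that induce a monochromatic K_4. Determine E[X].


Let X = Σ_S X_S over the C(59, 4) = 455126 subsets S of size 4, where X_S = 1 if the K_4 on S is monochromatic.
For a fixed S, the K_4 on S has C(4, 2) = 6 edges. P[all 6 edges red] = (1/2)^6, and likewise for blue, so P[monochromatic] = 2·(1/2)^6 = 2^{1 − 6} = 1/32.
By linearity of expectation: E[X] = C(59, 4) · 2^{1 − 6} = 455126 · 1/32 = 227563/16.
Numerically: E[X] ≈ 14222.688.

E[X] = C(59,4)·2^(1−C(4,2)) = 227563/16 ≈ 14222.688.


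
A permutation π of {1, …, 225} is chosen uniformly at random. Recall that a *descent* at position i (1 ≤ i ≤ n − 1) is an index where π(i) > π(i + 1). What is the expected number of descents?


Write X = Σ X_I over i = 1, …, 224, with X_I the indicator of one descent.
There are 224 indicators.
For each fixed i, the pair (π(i), π(i+1)) is a uniformly random ordered pair of distinct values from {1, …, 225}; by symmetry P[π(i) > π(i+1)] = 1/2.
By linearity: E[X] = 224 · (1/2) = (225 − 1) · (1/2) = 112 ≈ 112.000000.

E[X] = 112 = 112.000000.
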